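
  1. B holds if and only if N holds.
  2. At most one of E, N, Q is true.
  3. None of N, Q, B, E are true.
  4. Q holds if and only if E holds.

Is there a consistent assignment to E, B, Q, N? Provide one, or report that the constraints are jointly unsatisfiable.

E=F; B=F; Q=F; N=F

  (1) B=F, N=F — same ✓
  (2) {E, N, Q}: 0 true — at most one ✓
  (3) {N, Q, B, E}: 0 true — none ✓
  (4) Q=F, E=F — same ✓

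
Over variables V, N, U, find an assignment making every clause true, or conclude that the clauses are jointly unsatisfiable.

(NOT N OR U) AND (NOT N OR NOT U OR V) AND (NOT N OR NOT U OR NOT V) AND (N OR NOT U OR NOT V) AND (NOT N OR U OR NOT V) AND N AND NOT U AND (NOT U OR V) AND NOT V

The formula is unsatisfiable.

Case N = True:
  (NOT N OR U) forces U = True.
  Clause (NOT U) is falsified — contradiction.
Case N = False:
  Clause (N) is falsified — contradiction.
Both cases fail, so the formula is unsatisfiable.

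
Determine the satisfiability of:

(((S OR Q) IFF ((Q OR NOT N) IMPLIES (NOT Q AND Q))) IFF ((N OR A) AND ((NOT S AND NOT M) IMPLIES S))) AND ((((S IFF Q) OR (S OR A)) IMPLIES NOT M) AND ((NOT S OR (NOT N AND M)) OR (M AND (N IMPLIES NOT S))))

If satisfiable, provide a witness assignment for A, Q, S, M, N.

A = True, Q = True, S = False, M = False, N = True

  ((S OR Q) IFF ((Q OR NOT N) IMPLIES (NOT Q AND Q))) IFF ((N OR A) AND ((NOT S AND NOT M) IMPLIES S)) = True
    (S OR Q) IFF ((Q OR NOT N) IMPLIES (NOT Q AND Q)) = False
      S OR Q = True
      (Q OR NOT N) IMPLIES (NOT Q AND Q) = False
        Q OR NOT N = True
          NOT N = False
        NOT Q AND Q = False
          NOT Q = False
    (N OR A) AND ((NOT S AND NOT M) IMPLIES S) = False
      N OR A = True
      (NOT S AND NOT M) IMPLIES S = False
        NOT S AND NOT M = True
          NOT S = True
          NOT M = True
  (((S IFF Q) OR (S OR A)) IMPLIES NOT M) AND ((NOT S OR (NOT N AND M)) OR (M AND (N IMPLIES NOT S))) = True
    ((S IFF Q) OR (S OR A)) IMPLIES NOT M = True
      (S IFF Q) OR (S OR A) = True
        S IFF Q = False
        S OR A = True
      NOT M = True
    (NOT S OR (NOT N AND M)) OR (M AND (N IMPLIES NOT S)) = True
      NOT S OR (NOT N AND M) = True
        NOT S = True
        NOT N AND M = False
          NOT N = False
      M AND (N IMPLIES NOT S) = False
        N IMPLIES NOT S = True
          NOT S = True
Both conjuncts True, so the formula holds.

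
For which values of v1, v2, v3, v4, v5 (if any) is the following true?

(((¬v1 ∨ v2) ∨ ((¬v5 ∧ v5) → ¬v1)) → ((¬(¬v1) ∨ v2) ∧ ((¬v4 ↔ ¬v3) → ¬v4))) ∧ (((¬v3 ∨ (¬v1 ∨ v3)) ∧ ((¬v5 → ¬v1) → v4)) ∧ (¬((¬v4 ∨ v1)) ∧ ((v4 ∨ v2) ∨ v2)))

v1=F, v2=T, v3=F, v4=T, v5=T

  ((¬v1 ∨ v2) ∨ ((¬v5 ∧ v5) → ¬v1)) → ((¬(¬v1) ∨ v2) ∧ ((¬v4 ↔ ¬v3) → ¬v4)) = True
    (¬v1 ∨ v2) ∨ ((¬v5 ∧ v5) → ¬v1) = True
      ¬v1 ∨ v2 = True
        ¬v1 = True
      (¬v5 ∧ v5) → ¬v1 = True
        ¬v5 ∧ v5 = False
          ¬v5 = False
        ¬v1 = True
    (¬(¬v1) ∨ v2) ∧ ((¬v4 ↔ ¬v3) → ¬v4) = True
      ¬(¬v1) ∨ v2 = True
        ¬(¬v1) = False
          ¬v1 = True
      (¬v4 ↔ ¬v3) → ¬v4 = True
        ¬v4 ↔ ¬v3 = False
          ¬v4 = False
          ¬v3 = True
        ¬v4 = False
  ((¬v3 ∨ (¬v1 ∨ v3)) ∧ ((¬v5 → ¬v1) → v4)) ∧ (¬((¬v4 ∨ v1)) ∧ ((v4 ∨ v2) ∨ v2)) = True
    (¬v3 ∨ (¬v1 ∨ v3)) ∧ ((¬v5 → ¬v1) → v4) = True
      ¬v3 ∨ (¬v1 ∨ v3) = True
        ¬v3 = True
        ¬v1 ∨ v3 = True
          ¬v1 = True
      (¬v5 → ¬v1) → v4 = True
        ¬v5 → ¬v1 = True
          ¬v5 = False
          ¬v1 = True
    ¬((¬v4 ∨ v1)) ∧ ((v4 ∨ v2) ∨ v2) = True
      ¬((¬v4 ∨ v1)) = True
        ¬v4 ∨ v1 = False
          ¬v4 = False
      (v4 ∨ v2) ∨ v2 = True
        v4 ∨ v2 = True
Both conjuncts True, so the formula holds.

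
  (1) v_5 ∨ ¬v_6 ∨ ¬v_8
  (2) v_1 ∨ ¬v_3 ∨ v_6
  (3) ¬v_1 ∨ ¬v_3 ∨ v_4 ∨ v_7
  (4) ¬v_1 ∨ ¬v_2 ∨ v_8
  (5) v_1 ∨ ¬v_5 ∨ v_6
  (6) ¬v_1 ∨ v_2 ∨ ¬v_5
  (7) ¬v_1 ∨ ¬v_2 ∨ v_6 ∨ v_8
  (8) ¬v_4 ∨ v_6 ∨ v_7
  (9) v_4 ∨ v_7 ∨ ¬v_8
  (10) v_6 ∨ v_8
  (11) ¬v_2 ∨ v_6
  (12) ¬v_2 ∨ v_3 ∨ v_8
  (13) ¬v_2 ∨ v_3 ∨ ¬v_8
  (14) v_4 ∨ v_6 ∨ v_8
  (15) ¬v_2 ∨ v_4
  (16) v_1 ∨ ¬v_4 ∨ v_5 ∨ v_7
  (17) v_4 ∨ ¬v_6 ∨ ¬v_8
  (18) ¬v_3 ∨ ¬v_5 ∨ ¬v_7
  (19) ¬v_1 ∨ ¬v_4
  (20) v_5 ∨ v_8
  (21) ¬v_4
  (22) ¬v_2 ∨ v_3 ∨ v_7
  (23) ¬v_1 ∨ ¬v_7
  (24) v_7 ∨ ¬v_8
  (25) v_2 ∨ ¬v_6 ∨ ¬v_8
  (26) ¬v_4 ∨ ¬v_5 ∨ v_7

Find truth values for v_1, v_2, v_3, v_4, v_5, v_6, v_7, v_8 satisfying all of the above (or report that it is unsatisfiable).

v_1 = False, v_2 = False, v_3 = False, v_4 = False, v_5 = False, v_6 = False, v_7 = True, v_8 = True

Unit clause (¬v_4) forces v_4 = False.
In (¬v_2 ∨ v_4) only ¬v_2 is left, so v_2 = False.
Try v_1 = True:
  (¬v_1 ∨ v_2 ∨ ¬v_5) forces v_5 = False.
  (v_5 ∨ v_8) forces v_8 = True.
  (v_5 ∨ ¬v_6 ∨ ¬v_8) forces v_6 = False.
  (v_4 ∨ v_7 ∨ ¬v_8) forces v_7 = True.
  clause (¬v_1 ∨ ¬v_7) is falsified — backtrack.
So v_1 = False.
Set v_3 = False.
Set v_5 = False.
  then (v_5 ∨ v_8) forces v_8 = True.
  then (v_7 ∨ ¬v_8) forces v_7 = True.
  then (v_2 ∨ ¬v_6 ∨ ¬v_8) forces v_6 = False.
All clauses satisfied.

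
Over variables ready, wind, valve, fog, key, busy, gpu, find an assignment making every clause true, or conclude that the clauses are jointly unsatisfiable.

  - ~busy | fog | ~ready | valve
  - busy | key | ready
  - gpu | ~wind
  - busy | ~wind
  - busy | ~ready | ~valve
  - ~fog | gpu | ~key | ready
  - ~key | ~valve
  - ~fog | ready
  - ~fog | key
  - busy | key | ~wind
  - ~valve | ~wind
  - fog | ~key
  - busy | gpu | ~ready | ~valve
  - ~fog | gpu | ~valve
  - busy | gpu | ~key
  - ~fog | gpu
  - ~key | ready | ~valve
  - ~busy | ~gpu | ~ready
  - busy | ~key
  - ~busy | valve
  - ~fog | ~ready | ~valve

ready = True, wind = False, valve = False, fog = False, key = False, busy = False, gpu = False

Set ready = True.
Try wind = True:
  (gpu | ~wind) forces gpu = True.
  (busy | ~wind) forces busy = True.
  clause (~busy | ~gpu | ~ready) is falsified — backtrack.
So wind = False.
Set valve = False.
  then (~busy | valve) forces busy = False.
  then (busy | ~key) forces key = False.
  then (~fog | key) forces fog = False.
Set gpu = False.
All clauses satisfied.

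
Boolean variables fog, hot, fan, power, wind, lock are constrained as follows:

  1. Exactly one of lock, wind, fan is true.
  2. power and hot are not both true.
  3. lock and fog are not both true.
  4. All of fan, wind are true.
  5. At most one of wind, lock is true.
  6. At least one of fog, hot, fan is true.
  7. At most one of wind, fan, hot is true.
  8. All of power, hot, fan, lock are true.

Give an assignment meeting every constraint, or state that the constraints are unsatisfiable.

No satisfying assignment exists.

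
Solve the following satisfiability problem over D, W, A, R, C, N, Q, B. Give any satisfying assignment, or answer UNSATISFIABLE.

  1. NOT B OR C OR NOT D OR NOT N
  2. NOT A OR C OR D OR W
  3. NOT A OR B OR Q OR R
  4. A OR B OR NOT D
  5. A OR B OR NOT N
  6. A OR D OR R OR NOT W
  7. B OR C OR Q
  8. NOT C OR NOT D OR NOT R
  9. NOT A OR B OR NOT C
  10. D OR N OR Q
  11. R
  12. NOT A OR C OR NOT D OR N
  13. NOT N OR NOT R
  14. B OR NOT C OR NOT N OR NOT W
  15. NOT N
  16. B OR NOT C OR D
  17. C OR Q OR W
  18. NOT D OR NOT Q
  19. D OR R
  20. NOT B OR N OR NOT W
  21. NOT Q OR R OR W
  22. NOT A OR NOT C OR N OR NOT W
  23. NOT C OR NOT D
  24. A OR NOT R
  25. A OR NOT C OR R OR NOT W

Unit clause (R) forces R = True.
In (NOT N OR NOT R) only NOT N is left, so N = False.
In (A OR NOT R) only A is left, so A = True.
Try D = True:
  (NOT C OR NOT D OR NOT R) forces C = False.
  clause (NOT A OR C OR NOT D OR N) is falsified — backtrack.
So D = False.
  then (D OR N OR Q) forces Q = True.
Set W = False.
  then (NOT A OR C OR D OR W) forces C = True.
  then (NOT A OR B OR NOT C) forces B = True.
All clauses satisfied.

D: False; W: False; A: True; R: True; C: True; N: False; Q: True; B: True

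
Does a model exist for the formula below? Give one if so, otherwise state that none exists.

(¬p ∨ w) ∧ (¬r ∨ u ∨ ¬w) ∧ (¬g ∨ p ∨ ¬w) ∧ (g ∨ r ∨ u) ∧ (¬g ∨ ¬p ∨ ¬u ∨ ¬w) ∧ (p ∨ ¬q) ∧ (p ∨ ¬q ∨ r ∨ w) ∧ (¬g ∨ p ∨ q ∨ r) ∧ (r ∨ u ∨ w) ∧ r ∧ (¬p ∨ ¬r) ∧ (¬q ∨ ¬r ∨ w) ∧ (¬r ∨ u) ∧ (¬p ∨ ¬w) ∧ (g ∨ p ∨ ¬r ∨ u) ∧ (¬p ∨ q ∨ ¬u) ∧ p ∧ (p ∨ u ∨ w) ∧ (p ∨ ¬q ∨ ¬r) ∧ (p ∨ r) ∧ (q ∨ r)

No satisfying assignment exists.

Case p = True:
  (¬p ∨ w) forces w = True.
  Clause (¬p ∨ ¬w) is falsified — contradiction.
Case p = False:
  Clause (p) is falsified — contradiction.
Both cases fail, so the formula is unsatisfiable.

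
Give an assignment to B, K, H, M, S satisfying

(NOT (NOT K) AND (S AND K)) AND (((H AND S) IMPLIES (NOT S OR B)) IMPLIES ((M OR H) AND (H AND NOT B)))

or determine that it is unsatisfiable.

B = False, K = True, H = True, M = True, S = True

  NOT (NOT K) AND (S AND K) = True
    NOT (NOT K) = True
      NOT K = False
    S AND K = True
  ((H AND S) IMPLIES (NOT S OR B)) IMPLIES ((M OR H) AND (H AND NOT B)) = True
    (H AND S) IMPLIES (NOT S OR B) = False
      H AND S = True
      NOT S OR B = False
        NOT S = False
    (M OR H) AND (H AND NOT B) = True
      M OR H = True
      H AND NOT B = True
        NOT B = True
Both conjuncts True, so the formula holds.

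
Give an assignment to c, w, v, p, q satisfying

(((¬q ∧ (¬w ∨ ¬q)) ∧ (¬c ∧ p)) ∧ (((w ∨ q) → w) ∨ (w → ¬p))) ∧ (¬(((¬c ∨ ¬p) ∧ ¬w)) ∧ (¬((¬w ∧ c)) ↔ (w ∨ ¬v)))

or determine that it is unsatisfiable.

c=F, w=T, v=F, p=T, q=F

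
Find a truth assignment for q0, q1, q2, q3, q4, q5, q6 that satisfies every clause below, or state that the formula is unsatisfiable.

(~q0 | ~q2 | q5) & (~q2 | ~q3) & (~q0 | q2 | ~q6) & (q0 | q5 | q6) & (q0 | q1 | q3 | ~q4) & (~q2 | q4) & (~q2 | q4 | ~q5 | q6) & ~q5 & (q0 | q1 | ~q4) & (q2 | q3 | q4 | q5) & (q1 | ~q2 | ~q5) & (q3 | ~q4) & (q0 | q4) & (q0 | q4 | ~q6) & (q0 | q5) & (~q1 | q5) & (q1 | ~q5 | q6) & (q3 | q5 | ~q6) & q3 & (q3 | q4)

Unit clause (~q5) forces q5 = False.
In (q0 | q5) only q0 is left, so q0 = True.
In (~q1 | q5) only ~q1 is left, so q1 = False.
Unit clause (q3) forces q3 = True.
In (~q0 | ~q2 | q5) only ~q2 is left, so q2 = False.
In (~q0 | q2 | ~q6) only ~q6 is left, so q6 = False.
Set q4 = True.
All clauses satisfied.

q0 = True, q1 = False, q2 = False, q3 = True, q4 = True, q5 = False, q6 = False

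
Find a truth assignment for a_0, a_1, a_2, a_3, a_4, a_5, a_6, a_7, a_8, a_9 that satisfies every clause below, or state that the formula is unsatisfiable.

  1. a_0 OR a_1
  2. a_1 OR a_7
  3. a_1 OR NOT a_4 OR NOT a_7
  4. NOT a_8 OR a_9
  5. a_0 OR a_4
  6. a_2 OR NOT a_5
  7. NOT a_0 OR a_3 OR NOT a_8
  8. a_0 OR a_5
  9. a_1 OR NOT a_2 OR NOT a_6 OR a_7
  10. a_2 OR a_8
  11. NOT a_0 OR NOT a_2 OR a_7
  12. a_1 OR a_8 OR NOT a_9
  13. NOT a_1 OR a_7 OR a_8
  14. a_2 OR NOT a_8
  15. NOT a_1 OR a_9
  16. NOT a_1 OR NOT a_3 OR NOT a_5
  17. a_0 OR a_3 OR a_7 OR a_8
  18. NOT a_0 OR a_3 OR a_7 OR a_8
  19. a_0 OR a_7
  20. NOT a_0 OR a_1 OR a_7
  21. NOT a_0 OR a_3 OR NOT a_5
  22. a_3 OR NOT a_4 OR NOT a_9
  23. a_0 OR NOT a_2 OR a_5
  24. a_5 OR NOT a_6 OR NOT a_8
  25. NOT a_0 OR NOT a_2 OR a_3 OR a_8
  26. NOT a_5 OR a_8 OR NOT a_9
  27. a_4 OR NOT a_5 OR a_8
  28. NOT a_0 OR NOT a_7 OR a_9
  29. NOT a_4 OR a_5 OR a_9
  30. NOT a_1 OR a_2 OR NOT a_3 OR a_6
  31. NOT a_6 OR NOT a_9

a_0: True, a_1: True, a_2: True, a_3: True, a_4: True, a_5: False, a_6: False, a_7: True, a_8: False, a_9: True

Set a_0 = True.
Set a_1 = True.
  then (NOT a_1 OR a_9) forces a_9 = True.
  then (NOT a_6 OR NOT a_9) forces a_6 = False.
Try a_2 = False:
  (a_2 OR NOT a_5) forces a_5 = False.
  (a_2 OR a_8) forces a_8 = True.
  clause (a_2 OR NOT a_8) is falsified — backtrack.
So a_2 = True.
  then (NOT a_0 OR NOT a_2 OR a_7) forces a_7 = True.
Set a_3 = True.
  then (NOT a_1 OR NOT a_3 OR NOT a_5) forces a_5 = False.
Set a_4 = True.
Set a_8 = False.
All clauses satisfied.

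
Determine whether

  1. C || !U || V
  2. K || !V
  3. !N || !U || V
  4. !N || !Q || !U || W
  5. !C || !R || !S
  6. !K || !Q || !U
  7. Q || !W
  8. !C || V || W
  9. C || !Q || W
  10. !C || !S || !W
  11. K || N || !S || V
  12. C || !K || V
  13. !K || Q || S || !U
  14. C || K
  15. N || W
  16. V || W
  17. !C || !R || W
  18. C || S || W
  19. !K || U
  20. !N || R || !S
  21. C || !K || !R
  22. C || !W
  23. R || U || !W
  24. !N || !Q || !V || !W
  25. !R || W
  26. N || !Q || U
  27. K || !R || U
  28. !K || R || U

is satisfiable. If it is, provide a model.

Set W = True.
  then (Q || !W) forces Q = True.
  then (C || !W) forces C = True.
  then (!C || !S || !W) forces S = False.
Try V = True:
  (K || !V) forces K = True.
  (!K || !Q || !U) forces U = False.
  clause (!K || U) is falsified — backtrack.
So V = False.
Set R = True.
Try N = True:
  (!N || !U || V) forces U = False.
  (!K || U) forces K = False.
  clause (K || !R || U) is falsified — backtrack.
So N = False.
  then (N || !Q || U) forces U = True.
  then (!K || !Q || !U) forces K = False.
All clauses satisfied.

W=T; Q=T; C=T; V=F; R=T; N=F; S=F; U=T; K=F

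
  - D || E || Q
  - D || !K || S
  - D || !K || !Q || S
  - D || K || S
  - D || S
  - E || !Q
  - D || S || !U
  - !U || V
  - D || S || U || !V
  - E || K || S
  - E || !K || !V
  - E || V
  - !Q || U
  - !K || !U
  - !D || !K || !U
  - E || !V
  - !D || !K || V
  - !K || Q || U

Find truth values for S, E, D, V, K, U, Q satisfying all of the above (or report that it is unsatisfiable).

Set S = True.
Try E = False:
  (E || !Q) forces Q = False.
  (D || E || Q) forces D = True.
  (E || V) forces V = True.
  clause (E || !V) is falsified — backtrack.
So E = True.
Set D = True.
Set V = True.
Set K = False.
Set U = True.
Set Q = True.
All clauses satisfied.

S = True; E = True; D = True; V = True; K = False; U = True; Q = True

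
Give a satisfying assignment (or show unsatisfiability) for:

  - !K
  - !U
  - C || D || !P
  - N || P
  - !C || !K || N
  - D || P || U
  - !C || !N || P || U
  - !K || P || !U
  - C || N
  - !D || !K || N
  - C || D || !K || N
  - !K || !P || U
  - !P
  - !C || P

Unit clause (!K) forces K = False.
Unit clause (!U) forces U = False.
Unit clause (!P) forces P = False.
In (!C || P) only !C is left, so C = False.
In (N || P) only N is left, so N = True.
In (D || P || U) only D is left, so D = True.
All clauses satisfied.

P = False, U = False, N = True, D = True, K = False, C = False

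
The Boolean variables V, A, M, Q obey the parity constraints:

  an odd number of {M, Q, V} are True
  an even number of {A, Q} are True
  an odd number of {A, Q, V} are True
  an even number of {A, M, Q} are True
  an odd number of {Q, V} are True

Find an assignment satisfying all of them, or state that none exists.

V = True, A = False, M = False, Q = False

{M, Q, V}: 1 true → odd ✓
{A, Q}: 0 true → even ✓
{A, Q, V}: 1 true → odd ✓
{A, M, Q}: 0 true → even ✓
{Q, V}: 1 true → odd ✓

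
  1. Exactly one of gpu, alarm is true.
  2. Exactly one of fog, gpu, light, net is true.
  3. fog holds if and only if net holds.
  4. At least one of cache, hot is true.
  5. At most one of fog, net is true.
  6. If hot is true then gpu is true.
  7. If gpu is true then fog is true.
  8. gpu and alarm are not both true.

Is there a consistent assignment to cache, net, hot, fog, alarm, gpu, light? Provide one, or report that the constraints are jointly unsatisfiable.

cache = True, net = False, hot = False, fog = False, alarm = True, gpu = False, light = True

  (1) {gpu, alarm}: 1 true — exactly one ✓
  (2) {fog, gpu, light, net}: 1 true — exactly one ✓
  (3) fog=F, net=F — same ✓
  (4) {cache, hot}: 1 true — at least one ✓
  (5) {fog, net}: 0 true — at most one ✓
  (6) hot=F ⇒ gpu: vacuous ✓
  (7) gpu=F ⇒ fog: vacuous ✓
  (8) gpu=F, alarm=T — not both ✓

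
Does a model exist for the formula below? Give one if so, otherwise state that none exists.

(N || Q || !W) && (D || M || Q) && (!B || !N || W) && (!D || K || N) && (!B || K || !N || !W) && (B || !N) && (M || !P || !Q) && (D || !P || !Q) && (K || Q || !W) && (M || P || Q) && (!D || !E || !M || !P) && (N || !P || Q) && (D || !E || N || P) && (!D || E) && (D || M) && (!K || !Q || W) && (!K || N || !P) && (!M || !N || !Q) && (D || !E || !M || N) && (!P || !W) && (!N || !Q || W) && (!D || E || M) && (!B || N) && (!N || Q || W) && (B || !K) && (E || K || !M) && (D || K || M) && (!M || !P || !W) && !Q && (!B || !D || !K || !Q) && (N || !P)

W: True, D: True, P: False, N: True, K: True, E: True, B: True, Q: False, M: True

Unit clause (!Q) forces Q = False.
Set W = True.
  then (N || Q || !W) forces N = True.
  then (B || !N) forces B = True.
  then (K || Q || !W) forces K = True.
  then (!P || !W) forces P = False.
  then (M || P || Q) forces M = True.
Set D = True.
  then (!D || E) forces E = True.
All clauses satisfied.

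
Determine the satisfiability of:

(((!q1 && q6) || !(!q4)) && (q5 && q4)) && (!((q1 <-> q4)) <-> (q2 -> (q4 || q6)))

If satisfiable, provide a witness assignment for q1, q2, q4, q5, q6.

q1=F, q2=T, q4=T, q5=T, q6=F

  ((!q1 && q6) || !(!q4)) && (q5 && q4) = True
    (!q1 && q6) || !(!q4) = True
      !q1 && q6 = False
        !q1 = True
      !(!q4) = True
        !q4 = False
    q5 && q4 = True
  !((q1 <-> q4)) <-> (q2 -> (q4 || q6)) = True
    !((q1 <-> q4)) = True
      q1 <-> q4 = False
    q2 -> (q4 || q6) = True
      q4 || q6 = True
Both conjuncts True, so the formula holds.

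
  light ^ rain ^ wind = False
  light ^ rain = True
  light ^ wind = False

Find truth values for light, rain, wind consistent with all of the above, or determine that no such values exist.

light = True; rain = False; wind = True

light ^ rain ^ wind = T ^ F ^ T = False ✓
light ^ rain = T ^ F = True ✓
light ^ wind = T ^ T = False ✓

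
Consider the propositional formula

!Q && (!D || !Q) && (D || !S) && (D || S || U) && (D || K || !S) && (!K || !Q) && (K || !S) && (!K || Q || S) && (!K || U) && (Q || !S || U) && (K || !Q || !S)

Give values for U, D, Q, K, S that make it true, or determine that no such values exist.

U = True, D = True, Q = False, K = True, S = True

Unit clause (!Q) forces Q = False.
Set U = True.
Set D = True.
Set K = True.
  then (!K || Q || S) forces S = True.
All clauses satisfied.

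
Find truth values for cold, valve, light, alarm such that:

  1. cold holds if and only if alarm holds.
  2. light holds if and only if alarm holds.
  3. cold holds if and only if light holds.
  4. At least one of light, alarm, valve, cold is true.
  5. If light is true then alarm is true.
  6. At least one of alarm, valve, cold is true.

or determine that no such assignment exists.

cold: False; valve: True; light: False; alarm: False

  (1) cold=F, alarm=F — same ✓
  (2) light=F, alarm=F — same ✓
  (3) cold=F, light=F — same ✓
  (4) {light, alarm, valve, cold}: 1 true — at least one ✓
  (5) light=F ⇒ alarm: vacuous ✓
  (6) {alarm, valve, cold}: 1 true — at least one ✓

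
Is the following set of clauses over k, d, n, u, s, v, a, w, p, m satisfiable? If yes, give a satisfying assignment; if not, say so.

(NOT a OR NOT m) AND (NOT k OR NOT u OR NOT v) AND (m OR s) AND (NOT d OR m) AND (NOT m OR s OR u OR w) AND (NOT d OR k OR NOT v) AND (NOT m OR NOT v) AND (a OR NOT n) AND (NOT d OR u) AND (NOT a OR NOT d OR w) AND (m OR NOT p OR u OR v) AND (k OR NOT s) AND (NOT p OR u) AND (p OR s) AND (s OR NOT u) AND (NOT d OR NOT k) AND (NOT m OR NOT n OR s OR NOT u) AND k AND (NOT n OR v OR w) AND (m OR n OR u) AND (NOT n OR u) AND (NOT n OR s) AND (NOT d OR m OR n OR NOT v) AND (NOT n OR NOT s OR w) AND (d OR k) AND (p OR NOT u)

k: True, d: False, n: False, u: False, s: True, v: False, a: False, w: True, p: False, m: True

Unit clause (k) forces k = True.
In (NOT d OR NOT k) only NOT d is left, so d = False.
Set n = False.
Set u = False.
  then (NOT p OR u) forces p = False.
  then (p OR s) forces s = True.
  then (m OR n OR u) forces m = True.
  then (NOT a OR NOT m) forces a = False.
  then (NOT m OR NOT v) forces v = False.
Set w = True.
All clauses satisfied.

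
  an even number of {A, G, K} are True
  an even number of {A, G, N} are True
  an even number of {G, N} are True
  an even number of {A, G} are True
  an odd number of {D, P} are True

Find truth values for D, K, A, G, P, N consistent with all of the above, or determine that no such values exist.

D = True; K = False; A = False; G = False; P = False; N = False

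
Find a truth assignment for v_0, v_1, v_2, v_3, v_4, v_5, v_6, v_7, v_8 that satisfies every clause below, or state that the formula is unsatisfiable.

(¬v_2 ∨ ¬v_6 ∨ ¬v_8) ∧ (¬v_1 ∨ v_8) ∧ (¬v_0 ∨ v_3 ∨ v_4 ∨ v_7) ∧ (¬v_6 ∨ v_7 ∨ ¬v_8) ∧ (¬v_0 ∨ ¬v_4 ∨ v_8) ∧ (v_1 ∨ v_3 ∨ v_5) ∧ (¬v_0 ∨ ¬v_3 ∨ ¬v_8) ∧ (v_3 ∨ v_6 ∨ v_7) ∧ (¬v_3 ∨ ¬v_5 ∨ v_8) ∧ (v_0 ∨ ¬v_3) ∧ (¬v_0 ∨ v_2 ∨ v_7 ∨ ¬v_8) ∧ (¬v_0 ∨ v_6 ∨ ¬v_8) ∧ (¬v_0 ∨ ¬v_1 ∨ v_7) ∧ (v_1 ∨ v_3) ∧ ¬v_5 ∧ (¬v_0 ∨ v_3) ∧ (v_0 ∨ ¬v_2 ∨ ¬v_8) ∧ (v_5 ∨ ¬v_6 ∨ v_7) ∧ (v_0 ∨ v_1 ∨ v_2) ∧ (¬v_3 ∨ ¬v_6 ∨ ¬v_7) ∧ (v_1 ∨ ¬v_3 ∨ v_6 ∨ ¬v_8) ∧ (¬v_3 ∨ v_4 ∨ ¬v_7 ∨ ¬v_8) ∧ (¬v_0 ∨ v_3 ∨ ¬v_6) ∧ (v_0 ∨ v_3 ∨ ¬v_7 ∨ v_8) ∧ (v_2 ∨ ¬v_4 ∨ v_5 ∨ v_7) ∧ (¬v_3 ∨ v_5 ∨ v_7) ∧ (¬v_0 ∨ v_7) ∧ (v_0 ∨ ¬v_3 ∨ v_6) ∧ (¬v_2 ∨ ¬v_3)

v_0=F, v_1=T, v_2=F, v_3=F, v_4=F, v_5=F, v_6=F, v_7=T, v_8=T

Unit clause (¬v_5) forces v_5 = False.
Set v_0 = False.
  then (v_0 ∨ ¬v_3) forces v_3 = False.
  then (v_1 ∨ v_3) forces v_1 = True.
  then (¬v_1 ∨ v_8) forces v_8 = True.
  then (v_0 ∨ ¬v_2 ∨ ¬v_8) forces v_2 = False.
Set v_4 = False.
Set v_6 = False.
  then (v_3 ∨ v_6 ∨ v_7) forces v_7 = True.
All clauses satisfied.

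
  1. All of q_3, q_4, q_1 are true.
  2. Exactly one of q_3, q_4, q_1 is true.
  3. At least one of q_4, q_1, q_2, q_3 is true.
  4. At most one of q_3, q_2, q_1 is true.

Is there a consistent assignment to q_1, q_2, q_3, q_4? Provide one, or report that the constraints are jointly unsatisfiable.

UNSATISFIABLE

Case q_1 = True:
  (1) forces q_3 = True.
  Constraint (2) is violated (q_3=T, q_1=T) — contradiction.
Case q_1 = False:
  Constraint (1) is violated (q_1=F) — contradiction.
Both cases fail — unsatisfiable.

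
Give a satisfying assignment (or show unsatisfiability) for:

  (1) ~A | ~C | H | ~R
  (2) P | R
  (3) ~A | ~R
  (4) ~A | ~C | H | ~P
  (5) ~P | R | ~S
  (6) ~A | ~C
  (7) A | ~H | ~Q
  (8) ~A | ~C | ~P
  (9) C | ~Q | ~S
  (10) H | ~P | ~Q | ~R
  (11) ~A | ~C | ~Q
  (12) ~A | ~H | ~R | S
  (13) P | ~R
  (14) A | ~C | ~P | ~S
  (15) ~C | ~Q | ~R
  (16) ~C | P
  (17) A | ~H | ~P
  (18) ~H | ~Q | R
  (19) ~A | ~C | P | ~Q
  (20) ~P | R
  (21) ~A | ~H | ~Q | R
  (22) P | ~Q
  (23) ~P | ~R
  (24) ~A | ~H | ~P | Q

No satisfying assignment exists.

Case P = True:
  (~P | R) forces R = True.
  Clause (~P | ~R) is falsified — contradiction.
Case P = False:
  (P | R) forces R = True.
  Clause (P | ~R) is falsified — contradiction.
Both cases fail, so the formula is unsatisfiable.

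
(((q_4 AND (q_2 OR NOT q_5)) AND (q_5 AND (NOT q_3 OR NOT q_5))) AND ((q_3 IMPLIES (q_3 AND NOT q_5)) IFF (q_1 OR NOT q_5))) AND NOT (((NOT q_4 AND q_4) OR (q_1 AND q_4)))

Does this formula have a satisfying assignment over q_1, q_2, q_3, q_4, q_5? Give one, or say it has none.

Case q_5 = True: the formula simplifies to (((q_4 AND q_2) AND NOT q_3) AND (NOT q_3 IFF q_1)) AND NOT (((NOT q_4 AND q_4) OR (q_1 AND q_4))).
  q_4 = True: simplifies to ((q_2 AND NOT q_3) AND (NOT q_3 IFF q_1)) AND NOT q_1.
    q_1 = True: the conjunct NOT q_1 is False.
    q_1 = False: simplifies to (q_2 AND NOT q_3) AND q_3.
      q_3 = True: the conjunct NOT q_3 is False.
      q_3 = False: the conjunct q_3 is False.
  q_4 = False: the conjunct q_4 is False.
Case q_5 = False: the conjunct q_5 is False.
Both cases fail — unsatisfiable.

The formula is unsatisfiable.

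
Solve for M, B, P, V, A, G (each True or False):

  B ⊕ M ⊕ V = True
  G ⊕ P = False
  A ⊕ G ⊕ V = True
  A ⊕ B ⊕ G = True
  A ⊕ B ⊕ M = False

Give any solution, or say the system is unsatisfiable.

M = True, B = False, P = False, V = False, A = True, G = False

B ⊕ M ⊕ V = F ⊕ T ⊕ F = True ✓
G ⊕ P = F ⊕ F = False ✓
A ⊕ G ⊕ V = T ⊕ F ⊕ F = True ✓
A ⊕ B ⊕ G = T ⊕ F ⊕ F = True ✓
A ⊕ B ⊕ M = T ⊕ F ⊕ T = False ✓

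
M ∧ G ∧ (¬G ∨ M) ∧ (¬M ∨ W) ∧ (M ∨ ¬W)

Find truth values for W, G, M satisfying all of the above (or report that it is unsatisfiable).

W = True, G = True, M = True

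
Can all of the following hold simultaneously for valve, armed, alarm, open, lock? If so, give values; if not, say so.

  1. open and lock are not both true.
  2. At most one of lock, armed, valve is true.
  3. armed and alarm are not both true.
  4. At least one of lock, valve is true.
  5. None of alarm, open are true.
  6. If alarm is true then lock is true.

valve = False; armed = False; alarm = False; open = False; lock = True

  (1) open=F, lock=T — not both ✓
  (2) {lock, armed, valve}: 1 true — at most one ✓
  (3) armed=F, alarm=F — not both ✓
  (4) {lock, valve}: 1 true — at least one ✓
  (5) {alarm, open}: 0 true — none ✓
  (6) alarm=F ⇒ lock: vacuous ✓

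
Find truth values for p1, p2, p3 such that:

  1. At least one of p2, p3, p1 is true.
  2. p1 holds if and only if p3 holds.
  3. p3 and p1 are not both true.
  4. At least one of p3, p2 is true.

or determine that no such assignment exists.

p1=F; p2=T; p3=F

  (1) {p2, p3, p1}: 1 true — at least one ✓
  (2) p1=F, p3=F — same ✓
  (3) p3=F, p1=F — not both ✓
  (4) {p3, p2}: 1 true — at least one ✓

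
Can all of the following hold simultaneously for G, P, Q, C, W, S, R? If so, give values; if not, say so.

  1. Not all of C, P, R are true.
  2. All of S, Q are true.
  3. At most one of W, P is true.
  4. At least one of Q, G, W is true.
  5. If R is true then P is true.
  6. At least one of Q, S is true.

G=T, P=T, Q=T, C=F, W=F, S=T, R=F

  (1) {C, P, R}: 1/3 true — not all ✓
  (2) {S, Q}: all 2 true ✓
  (3) {W, P}: 1 true — at most one ✓
  (4) {Q, G, W}: 2 true — at least one ✓
  (5) R=F ⇒ P: vacuous ✓
  (6) {Q, S}: 2 true — at least one ✓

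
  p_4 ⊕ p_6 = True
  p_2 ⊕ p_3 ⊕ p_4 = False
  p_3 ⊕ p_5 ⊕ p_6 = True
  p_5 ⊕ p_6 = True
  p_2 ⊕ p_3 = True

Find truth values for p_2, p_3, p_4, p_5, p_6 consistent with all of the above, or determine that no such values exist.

p_2=T, p_3=F, p_4=T, p_5=T, p_6=F

p_4 ⊕ p_6 = T ⊕ F = True ✓
p_2 ⊕ p_3 ⊕ p_4 = T ⊕ F ⊕ T = False ✓
p_3 ⊕ p_5 ⊕ p_6 = F ⊕ T ⊕ F = True ✓
p_5 ⊕ p_6 = T ⊕ F = True ✓
p_2 ⊕ p_3 = T ⊕ F = True ✓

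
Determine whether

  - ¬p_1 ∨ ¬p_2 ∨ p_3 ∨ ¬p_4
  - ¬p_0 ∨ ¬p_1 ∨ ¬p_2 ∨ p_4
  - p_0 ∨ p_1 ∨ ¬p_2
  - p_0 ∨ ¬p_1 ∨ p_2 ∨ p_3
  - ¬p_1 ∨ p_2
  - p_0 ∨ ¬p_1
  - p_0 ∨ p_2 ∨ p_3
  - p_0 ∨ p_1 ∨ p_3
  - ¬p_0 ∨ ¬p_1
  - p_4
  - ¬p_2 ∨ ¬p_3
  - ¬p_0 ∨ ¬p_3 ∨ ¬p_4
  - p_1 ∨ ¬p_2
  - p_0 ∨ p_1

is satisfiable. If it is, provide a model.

Unit clause (p_4) forces p_4 = True.
Try p_0 = False:
  (p_0 ∨ ¬p_1) forces p_1 = False.
  clause (p_0 ∨ p_1) is falsified — backtrack.
So p_0 = True.
  then (¬p_0 ∨ ¬p_1) forces p_1 = False.
  then (¬p_0 ∨ ¬p_3 ∨ ¬p_4) forces p_3 = False.
  then (p_1 ∨ ¬p_2) forces p_2 = False.
All clauses satisfied.

p_0 = True; p_1 = False; p_2 = False; p_3 = False; p_4 = True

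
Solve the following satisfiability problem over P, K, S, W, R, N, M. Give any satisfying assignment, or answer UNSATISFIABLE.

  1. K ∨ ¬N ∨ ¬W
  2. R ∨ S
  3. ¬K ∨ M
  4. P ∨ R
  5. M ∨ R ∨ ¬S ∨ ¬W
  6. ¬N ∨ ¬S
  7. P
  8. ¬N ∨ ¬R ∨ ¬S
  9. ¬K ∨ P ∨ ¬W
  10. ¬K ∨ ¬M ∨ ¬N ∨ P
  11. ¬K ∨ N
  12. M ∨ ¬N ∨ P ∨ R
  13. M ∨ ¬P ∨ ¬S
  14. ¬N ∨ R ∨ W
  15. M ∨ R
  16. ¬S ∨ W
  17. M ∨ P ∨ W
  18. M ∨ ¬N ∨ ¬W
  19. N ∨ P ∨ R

P: True; K: True; S: False; W: True; R: True; N: True; M: True

Unit clause (P) forces P = True.
Set K = True.
  then (¬K ∨ M) forces M = True.
  then (¬K ∨ N) forces N = True.
  then (¬N ∨ ¬S) forces S = False.
  then (R ∨ S) forces R = True.
Set W = True.
All clauses satisfied.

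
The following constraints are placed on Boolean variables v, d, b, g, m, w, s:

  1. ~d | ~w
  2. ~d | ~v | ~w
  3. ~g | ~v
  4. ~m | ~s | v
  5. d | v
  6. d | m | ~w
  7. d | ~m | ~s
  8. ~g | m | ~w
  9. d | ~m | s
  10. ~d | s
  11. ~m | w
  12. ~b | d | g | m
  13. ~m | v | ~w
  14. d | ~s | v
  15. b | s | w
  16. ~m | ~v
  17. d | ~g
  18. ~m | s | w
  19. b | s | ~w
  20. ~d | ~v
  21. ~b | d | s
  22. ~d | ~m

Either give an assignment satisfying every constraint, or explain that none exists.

v = False, d = True, b = True, g = False, m = False, w = False, s = True

Set v = False.
  then (d | v) forces d = True.
  then (~d | s) forces s = True.
  then (~d | ~m) forces m = False.
  then (~d | ~w) forces w = False.
Set b = True.
Set g = False.
All clauses satisfied.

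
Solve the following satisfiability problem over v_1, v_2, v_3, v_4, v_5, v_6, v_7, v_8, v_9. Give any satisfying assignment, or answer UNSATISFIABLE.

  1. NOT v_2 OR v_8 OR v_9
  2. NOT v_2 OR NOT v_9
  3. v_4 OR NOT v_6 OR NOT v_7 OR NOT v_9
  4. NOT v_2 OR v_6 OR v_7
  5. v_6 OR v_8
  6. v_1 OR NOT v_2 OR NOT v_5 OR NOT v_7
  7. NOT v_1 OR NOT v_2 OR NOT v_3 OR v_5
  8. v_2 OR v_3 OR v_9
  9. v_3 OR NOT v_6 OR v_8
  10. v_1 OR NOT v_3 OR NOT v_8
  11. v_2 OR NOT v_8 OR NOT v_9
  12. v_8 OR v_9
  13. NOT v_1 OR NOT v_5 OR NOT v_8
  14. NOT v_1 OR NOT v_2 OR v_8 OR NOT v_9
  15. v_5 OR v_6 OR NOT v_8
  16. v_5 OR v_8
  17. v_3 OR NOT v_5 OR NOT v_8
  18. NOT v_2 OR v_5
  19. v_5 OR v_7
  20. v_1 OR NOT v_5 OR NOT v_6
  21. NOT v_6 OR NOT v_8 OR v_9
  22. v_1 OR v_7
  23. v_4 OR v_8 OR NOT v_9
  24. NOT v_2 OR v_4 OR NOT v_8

v_1: True; v_2: False; v_3: True; v_4: True; v_5: True; v_6: True; v_7: False; v_8: False; v_9: True

Set v_1 = True.
Try v_2 = True:
  (NOT v_2 OR NOT v_9) forces v_9 = False.
  (NOT v_2 OR v_8 OR v_9) forces v_8 = True.
  (NOT v_1 OR NOT v_5 OR NOT v_8) forces v_5 = False.
  clause (NOT v_2 OR v_5) is falsified — backtrack.
So v_2 = False.
Try v_3 = False:
  (v_2 OR v_3 OR v_9) forces v_9 = True.
  (v_2 OR NOT v_8 OR NOT v_9) forces v_8 = False.
  (v_6 OR v_8) forces v_6 = True.
  clause (v_3 OR NOT v_6 OR v_8) is falsified — backtrack.
So v_3 = True.
Set v_4 = True.
Try v_5 = False:
  (v_5 OR v_8) forces v_8 = True.
  (v_2 OR NOT v_8 OR NOT v_9) forces v_9 = False.
  (v_5 OR v_6 OR NOT v_8) forces v_6 = True.
  clause (NOT v_6 OR NOT v_8 OR v_9) is falsified — backtrack.
So v_5 = True.
  then (NOT v_1 OR NOT v_5 OR NOT v_8) forces v_8 = False.
  then (v_6 OR v_8) forces v_6 = True.
  then (v_8 OR v_9) forces v_9 = True.
Set v_7 = False.
All clauses satisfied.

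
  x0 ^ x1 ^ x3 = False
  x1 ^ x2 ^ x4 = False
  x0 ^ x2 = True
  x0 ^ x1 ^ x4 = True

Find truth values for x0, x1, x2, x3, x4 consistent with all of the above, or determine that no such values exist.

x0: False, x1: False, x2: True, x3: False, x4: True

x0 ^ x1 ^ x3 = F ^ F ^ F = False ✓
x1 ^ x2 ^ x4 = F ^ T ^ T = False ✓
x0 ^ x2 = F ^ T = True ✓
x0 ^ x1 ^ x4 = F ^ F ^ T = True ✓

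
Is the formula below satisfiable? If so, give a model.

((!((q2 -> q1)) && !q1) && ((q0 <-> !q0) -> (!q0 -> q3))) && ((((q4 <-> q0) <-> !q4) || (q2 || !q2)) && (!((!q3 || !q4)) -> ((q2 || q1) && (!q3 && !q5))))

q0=F; q1=F; q2=T; q3=F; q4=T; q5=T

  (!((q2 -> q1)) && !q1) && ((q0 <-> !q0) -> (!q0 -> q3)) = True
    !((q2 -> q1)) && !q1 = True
      !((q2 -> q1)) = True
        q2 -> q1 = False
      !q1 = True
    (q0 <-> !q0) -> (!q0 -> q3) = True
      q0 <-> !q0 = False
        !q0 = True
      !q0 -> q3 = False
        !q0 = True
  (((q4 <-> q0) <-> !q4) || (q2 || !q2)) && (!((!q3 || !q4)) -> ((q2 || q1) && (!q3 && !q5))) = True
    ((q4 <-> q0) <-> !q4) || (q2 || !q2) = True
      (q4 <-> q0) <-> !q4 = True
        q4 <-> q0 = False
        !q4 = False
      q2 || !q2 = True
        !q2 = False
    !((!q3 || !q4)) -> ((q2 || q1) && (!q3 && !q5)) = True
      !((!q3 || !q4)) = False
        !q3 || !q4 = True
          !q3 = True
          !q4 = False
      (q2 || q1) && (!q3 && !q5) = False
        q2 || q1 = True
        !q3 && !q5 = False
          !q3 = True
          !q5 = False
Both conjuncts True, so the formula holds.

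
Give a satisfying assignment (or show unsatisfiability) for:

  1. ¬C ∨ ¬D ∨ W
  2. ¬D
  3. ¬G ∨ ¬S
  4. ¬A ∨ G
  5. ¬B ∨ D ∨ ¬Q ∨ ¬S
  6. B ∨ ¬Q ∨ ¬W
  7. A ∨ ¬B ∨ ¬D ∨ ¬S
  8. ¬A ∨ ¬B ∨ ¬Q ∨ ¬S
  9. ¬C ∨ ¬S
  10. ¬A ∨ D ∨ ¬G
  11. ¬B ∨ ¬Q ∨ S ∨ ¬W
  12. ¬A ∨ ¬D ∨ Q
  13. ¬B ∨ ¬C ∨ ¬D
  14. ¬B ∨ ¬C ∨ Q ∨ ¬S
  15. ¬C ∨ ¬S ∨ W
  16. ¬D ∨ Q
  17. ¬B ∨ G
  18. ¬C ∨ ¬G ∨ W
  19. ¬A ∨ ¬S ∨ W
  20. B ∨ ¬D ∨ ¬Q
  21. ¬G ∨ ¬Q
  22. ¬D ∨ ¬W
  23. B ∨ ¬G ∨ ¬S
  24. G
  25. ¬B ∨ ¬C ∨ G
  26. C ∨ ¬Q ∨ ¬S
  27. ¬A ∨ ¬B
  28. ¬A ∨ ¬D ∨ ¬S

Unit clause (¬D) forces D = False.
Unit clause (G) forces G = True.
In (¬G ∨ ¬S) only ¬S is left, so S = False.
In (¬A ∨ D ∨ ¬G) only ¬A is left, so A = False.
In (¬G ∨ ¬Q) only ¬Q is left, so Q = False.
Set C = False.
Set W = False.
Set B = True.
All clauses satisfied.

D = False; A = False; G = True; Q = False; C = False; S = False; W = False; B = True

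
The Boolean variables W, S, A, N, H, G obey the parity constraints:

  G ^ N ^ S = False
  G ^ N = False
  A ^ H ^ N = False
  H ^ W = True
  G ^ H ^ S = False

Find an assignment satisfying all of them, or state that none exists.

W = False, S = False, A = False, N = True, H = True, G = True

G ^ N ^ S = T ^ T ^ F = False ✓
G ^ N = T ^ T = False ✓
A ^ H ^ N = F ^ T ^ T = False ✓
H ^ W = T ^ F = True ✓
G ^ H ^ S = T ^ T ^ F = False ✓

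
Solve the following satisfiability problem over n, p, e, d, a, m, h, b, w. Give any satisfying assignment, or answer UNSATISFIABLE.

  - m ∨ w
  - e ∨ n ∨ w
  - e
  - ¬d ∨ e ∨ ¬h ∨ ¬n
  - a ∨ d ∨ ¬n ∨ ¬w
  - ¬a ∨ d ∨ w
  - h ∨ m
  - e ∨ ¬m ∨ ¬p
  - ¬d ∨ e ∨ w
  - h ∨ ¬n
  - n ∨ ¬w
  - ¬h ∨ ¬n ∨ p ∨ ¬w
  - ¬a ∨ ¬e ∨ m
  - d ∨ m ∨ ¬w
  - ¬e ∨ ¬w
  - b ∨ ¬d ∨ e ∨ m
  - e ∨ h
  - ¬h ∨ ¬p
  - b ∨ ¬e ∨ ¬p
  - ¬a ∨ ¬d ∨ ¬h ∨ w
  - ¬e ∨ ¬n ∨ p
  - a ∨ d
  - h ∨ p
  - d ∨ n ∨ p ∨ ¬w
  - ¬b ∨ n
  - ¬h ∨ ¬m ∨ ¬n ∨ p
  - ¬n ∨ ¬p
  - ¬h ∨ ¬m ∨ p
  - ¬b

Unsatisfiable

Case e = True:
  (¬e ∨ ¬w) forces w = False.
  (m ∨ w) forces m = True.
  (¬b) forces b = False.
  (b ∨ ¬e ∨ ¬p) forces p = False.
  (¬e ∨ ¬n ∨ p) forces n = False.
  (h ∨ p) forces h = True.
  Clause (¬h ∨ ¬m ∨ p) is falsified — contradiction.
Case e = False:
  Clause (e) is falsified — contradiction.
Both cases fail, so the formula is unsatisfiable.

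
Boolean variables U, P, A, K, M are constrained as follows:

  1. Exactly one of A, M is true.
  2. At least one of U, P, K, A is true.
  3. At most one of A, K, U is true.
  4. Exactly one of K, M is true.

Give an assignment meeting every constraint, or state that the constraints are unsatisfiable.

U = True, P = True, A = False, K = False, M = True

  (1) {A, M}: 1 true — exactly one ✓
  (2) {U, P, K, A}: 2 true — at least one ✓
  (3) {A, K, U}: 1 true — at most one ✓
  (4) {K, M}: 1 true — exactly one ✓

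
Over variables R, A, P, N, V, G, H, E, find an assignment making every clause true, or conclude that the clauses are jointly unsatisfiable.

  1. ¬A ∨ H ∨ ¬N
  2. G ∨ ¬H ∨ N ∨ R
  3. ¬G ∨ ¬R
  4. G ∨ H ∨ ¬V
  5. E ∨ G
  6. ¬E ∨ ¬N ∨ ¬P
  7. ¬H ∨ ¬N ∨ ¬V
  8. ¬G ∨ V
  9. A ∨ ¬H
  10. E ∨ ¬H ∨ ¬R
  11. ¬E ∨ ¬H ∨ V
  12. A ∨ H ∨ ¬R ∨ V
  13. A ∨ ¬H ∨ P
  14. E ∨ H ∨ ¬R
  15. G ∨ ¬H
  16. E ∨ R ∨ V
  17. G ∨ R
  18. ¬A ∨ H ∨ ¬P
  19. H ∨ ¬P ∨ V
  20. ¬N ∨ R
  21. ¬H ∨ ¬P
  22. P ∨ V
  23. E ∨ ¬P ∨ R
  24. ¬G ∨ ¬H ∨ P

Set R = False.
  then (G ∨ R) forces G = True.
  then (¬N ∨ R) forces N = False.
  then (¬G ∨ V) forces V = True.
Set A = False.
  then (A ∨ ¬H) forces H = False.
Set P = False.
Set E = True.
All clauses satisfied.

R = False; A = False; P = False; N = False; V = True; G = True; H = False; E = True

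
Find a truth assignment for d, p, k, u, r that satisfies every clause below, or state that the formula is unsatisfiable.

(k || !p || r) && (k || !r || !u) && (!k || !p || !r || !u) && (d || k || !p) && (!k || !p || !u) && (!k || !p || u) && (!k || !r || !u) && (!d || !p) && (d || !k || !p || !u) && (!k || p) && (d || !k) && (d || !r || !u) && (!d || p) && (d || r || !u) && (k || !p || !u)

Try d = True:
  (!d || !p) forces p = False.
  clause (!d || p) is falsified — backtrack.
So d = False.
  then (d || !k) forces k = False.
  then (d || k || !p) forces p = False.
Set u = False.
Set r = False.
All clauses satisfied.

d: False, p: False, k: False, u: False, r: False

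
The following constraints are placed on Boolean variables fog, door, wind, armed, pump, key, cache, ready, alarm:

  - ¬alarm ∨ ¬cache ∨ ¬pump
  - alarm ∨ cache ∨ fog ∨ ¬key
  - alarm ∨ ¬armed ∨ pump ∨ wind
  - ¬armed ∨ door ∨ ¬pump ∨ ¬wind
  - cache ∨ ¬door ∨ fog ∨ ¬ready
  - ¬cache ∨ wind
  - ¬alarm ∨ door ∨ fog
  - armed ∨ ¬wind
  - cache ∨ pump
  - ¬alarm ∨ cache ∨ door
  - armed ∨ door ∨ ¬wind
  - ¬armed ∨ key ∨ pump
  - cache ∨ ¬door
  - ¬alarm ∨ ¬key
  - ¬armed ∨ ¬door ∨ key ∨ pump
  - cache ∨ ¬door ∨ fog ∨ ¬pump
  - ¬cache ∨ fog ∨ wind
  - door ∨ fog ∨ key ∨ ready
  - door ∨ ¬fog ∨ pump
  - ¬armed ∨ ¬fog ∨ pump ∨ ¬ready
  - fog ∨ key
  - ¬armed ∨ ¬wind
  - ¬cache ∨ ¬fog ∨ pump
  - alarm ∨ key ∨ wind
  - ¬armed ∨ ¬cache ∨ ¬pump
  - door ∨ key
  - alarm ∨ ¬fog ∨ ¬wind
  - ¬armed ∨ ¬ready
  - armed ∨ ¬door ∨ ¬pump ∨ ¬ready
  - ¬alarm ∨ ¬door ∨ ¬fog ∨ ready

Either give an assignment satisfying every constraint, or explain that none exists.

Set fog = True.
Set door = False.
  then (door ∨ ¬fog ∨ pump) forces pump = True.
  then (door ∨ key) forces key = True.
  then (¬alarm ∨ ¬key) forces alarm = False.
  then (alarm ∨ ¬fog ∨ ¬wind) forces wind = False.
  then (¬cache ∨ wind) forces cache = False.
Set armed = True.
  then (¬armed ∨ ¬ready) forces ready = False.
All clauses satisfied.

fog: True, door: False, wind: False, armed: True, pump: True, key: True, cache: False, ready: False, alarm: False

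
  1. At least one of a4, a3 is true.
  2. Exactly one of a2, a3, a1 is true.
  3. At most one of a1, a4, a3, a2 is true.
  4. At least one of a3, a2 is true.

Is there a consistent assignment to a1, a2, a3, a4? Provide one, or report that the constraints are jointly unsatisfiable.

a1 = False, a2 = False, a3 = True, a4 = False

  (1) {a4, a3}: 1 true — at least one ✓
  (2) {a2, a3, a1}: 1 true — exactly one ✓
  (3) {a1, a4, a3, a2}: 1 true — at most one ✓
  (4) {a3, a2}: 1 true — at least one ✓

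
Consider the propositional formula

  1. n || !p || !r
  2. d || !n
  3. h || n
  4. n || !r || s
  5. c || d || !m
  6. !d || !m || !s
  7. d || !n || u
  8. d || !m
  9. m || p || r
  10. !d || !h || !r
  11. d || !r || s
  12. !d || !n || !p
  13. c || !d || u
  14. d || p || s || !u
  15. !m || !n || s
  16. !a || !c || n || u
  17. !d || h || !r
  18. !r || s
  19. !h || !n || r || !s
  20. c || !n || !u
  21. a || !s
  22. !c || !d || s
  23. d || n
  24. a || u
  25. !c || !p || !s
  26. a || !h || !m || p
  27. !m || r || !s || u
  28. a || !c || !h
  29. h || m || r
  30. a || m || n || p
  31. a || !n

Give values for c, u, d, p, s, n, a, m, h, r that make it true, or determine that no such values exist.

c: False, u: True, d: True, p: False, s: False, n: False, a: True, m: True, h: True, r: False

Set c = False.
Try u = False:
  (c || !d || u) forces d = False.
  (d || !n) forces n = False.
  clause (d || n) is falsified — backtrack.
So u = True.
  then (c || !n || !u) forces n = False.
  then (d || n) forces d = True.
  then (h || n) forces h = True.
  then (!d || !h || !r) forces r = False.
Set p = False.
  then (m || p || r) forces m = True.
  then (a || !h || !m || p) forces a = True.
  then (!d || !m || !s) forces s = False.
All clauses satisfied.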